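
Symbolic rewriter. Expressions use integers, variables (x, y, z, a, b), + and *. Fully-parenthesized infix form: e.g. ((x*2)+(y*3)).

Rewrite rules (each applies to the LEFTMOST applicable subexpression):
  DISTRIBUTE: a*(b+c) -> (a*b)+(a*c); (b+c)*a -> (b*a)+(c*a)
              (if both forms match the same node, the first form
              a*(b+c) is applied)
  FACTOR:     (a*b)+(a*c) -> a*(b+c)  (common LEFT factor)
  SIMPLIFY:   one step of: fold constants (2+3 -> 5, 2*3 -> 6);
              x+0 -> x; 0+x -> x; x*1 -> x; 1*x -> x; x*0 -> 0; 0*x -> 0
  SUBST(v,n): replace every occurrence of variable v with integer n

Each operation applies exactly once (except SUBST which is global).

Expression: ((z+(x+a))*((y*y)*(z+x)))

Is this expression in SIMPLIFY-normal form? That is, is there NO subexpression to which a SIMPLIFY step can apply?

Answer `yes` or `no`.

Answer: yes

Derivation:
Expression: ((z+(x+a))*((y*y)*(z+x)))
Scanning for simplifiable subexpressions (pre-order)...
  at root: ((z+(x+a))*((y*y)*(z+x))) (not simplifiable)
  at L: (z+(x+a)) (not simplifiable)
  at LR: (x+a) (not simplifiable)
  at R: ((y*y)*(z+x)) (not simplifiable)
  at RL: (y*y) (not simplifiable)
  at RR: (z+x) (not simplifiable)
Result: no simplifiable subexpression found -> normal form.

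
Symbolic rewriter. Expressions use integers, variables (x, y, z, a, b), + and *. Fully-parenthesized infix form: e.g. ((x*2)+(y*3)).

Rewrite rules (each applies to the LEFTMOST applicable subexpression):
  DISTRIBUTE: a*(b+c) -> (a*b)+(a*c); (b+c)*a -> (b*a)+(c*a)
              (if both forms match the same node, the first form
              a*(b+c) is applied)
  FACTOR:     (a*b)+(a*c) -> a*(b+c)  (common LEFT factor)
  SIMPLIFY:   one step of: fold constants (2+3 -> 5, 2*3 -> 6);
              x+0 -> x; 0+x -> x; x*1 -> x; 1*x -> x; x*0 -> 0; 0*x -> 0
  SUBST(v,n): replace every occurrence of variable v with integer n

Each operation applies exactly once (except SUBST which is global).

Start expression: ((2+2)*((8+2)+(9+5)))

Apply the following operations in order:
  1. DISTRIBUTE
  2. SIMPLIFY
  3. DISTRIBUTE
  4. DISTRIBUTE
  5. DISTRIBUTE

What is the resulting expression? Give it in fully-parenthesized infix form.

Answer: (((4*8)+(4*2))+(((2*9)+(2*9))+((2+2)*5)))

Derivation:
Start: ((2+2)*((8+2)+(9+5)))
Apply DISTRIBUTE at root (target: ((2+2)*((8+2)+(9+5)))): ((2+2)*((8+2)+(9+5))) -> (((2+2)*(8+2))+((2+2)*(9+5)))
Apply SIMPLIFY at LL (target: (2+2)): (((2+2)*(8+2))+((2+2)*(9+5))) -> ((4*(8+2))+((2+2)*(9+5)))
Apply DISTRIBUTE at L (target: (4*(8+2))): ((4*(8+2))+((2+2)*(9+5))) -> (((4*8)+(4*2))+((2+2)*(9+5)))
Apply DISTRIBUTE at R (target: ((2+2)*(9+5))): (((4*8)+(4*2))+((2+2)*(9+5))) -> (((4*8)+(4*2))+(((2+2)*9)+((2+2)*5)))
Apply DISTRIBUTE at RL (target: ((2+2)*9)): (((4*8)+(4*2))+(((2+2)*9)+((2+2)*5))) -> (((4*8)+(4*2))+(((2*9)+(2*9))+((2+2)*5)))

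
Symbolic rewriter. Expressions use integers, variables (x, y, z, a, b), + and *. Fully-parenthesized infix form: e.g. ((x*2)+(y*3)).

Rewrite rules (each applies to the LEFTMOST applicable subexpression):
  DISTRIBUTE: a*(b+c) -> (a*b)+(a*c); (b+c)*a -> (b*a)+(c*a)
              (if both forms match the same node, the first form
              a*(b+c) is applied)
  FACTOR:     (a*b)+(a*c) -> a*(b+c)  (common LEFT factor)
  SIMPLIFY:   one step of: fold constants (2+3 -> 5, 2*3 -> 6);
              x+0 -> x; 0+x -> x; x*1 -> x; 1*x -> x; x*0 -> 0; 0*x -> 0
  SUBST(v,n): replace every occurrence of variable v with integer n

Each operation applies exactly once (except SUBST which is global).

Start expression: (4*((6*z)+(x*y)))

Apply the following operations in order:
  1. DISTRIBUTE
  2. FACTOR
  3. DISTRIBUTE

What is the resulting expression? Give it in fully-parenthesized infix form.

Start: (4*((6*z)+(x*y)))
Apply DISTRIBUTE at root (target: (4*((6*z)+(x*y)))): (4*((6*z)+(x*y))) -> ((4*(6*z))+(4*(x*y)))
Apply FACTOR at root (target: ((4*(6*z))+(4*(x*y)))): ((4*(6*z))+(4*(x*y))) -> (4*((6*z)+(x*y)))
Apply DISTRIBUTE at root (target: (4*((6*z)+(x*y)))): (4*((6*z)+(x*y))) -> ((4*(6*z))+(4*(x*y)))

Answer: ((4*(6*z))+(4*(x*y)))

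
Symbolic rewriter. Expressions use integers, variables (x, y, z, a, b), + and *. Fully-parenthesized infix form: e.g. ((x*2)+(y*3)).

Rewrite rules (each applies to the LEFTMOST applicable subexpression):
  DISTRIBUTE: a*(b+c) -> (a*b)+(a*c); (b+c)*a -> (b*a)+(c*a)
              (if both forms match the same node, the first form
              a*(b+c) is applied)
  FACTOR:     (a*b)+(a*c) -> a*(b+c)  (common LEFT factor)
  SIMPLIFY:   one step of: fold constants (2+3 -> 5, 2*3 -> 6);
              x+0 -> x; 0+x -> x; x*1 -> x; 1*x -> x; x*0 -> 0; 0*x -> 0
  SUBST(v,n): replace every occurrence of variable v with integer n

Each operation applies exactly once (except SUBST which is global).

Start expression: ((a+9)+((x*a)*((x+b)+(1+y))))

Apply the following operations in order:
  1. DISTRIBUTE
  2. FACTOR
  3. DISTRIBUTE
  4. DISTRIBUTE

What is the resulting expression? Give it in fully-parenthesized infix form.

Answer: ((a+9)+((((x*a)*x)+((x*a)*b))+((x*a)*(1+y))))

Derivation:
Start: ((a+9)+((x*a)*((x+b)+(1+y))))
Apply DISTRIBUTE at R (target: ((x*a)*((x+b)+(1+y)))): ((a+9)+((x*a)*((x+b)+(1+y)))) -> ((a+9)+(((x*a)*(x+b))+((x*a)*(1+y))))
Apply FACTOR at R (target: (((x*a)*(x+b))+((x*a)*(1+y)))): ((a+9)+(((x*a)*(x+b))+((x*a)*(1+y)))) -> ((a+9)+((x*a)*((x+b)+(1+y))))
Apply DISTRIBUTE at R (target: ((x*a)*((x+b)+(1+y)))): ((a+9)+((x*a)*((x+b)+(1+y)))) -> ((a+9)+(((x*a)*(x+b))+((x*a)*(1+y))))
Apply DISTRIBUTE at RL (target: ((x*a)*(x+b))): ((a+9)+(((x*a)*(x+b))+((x*a)*(1+y)))) -> ((a+9)+((((x*a)*x)+((x*a)*b))+((x*a)*(1+y))))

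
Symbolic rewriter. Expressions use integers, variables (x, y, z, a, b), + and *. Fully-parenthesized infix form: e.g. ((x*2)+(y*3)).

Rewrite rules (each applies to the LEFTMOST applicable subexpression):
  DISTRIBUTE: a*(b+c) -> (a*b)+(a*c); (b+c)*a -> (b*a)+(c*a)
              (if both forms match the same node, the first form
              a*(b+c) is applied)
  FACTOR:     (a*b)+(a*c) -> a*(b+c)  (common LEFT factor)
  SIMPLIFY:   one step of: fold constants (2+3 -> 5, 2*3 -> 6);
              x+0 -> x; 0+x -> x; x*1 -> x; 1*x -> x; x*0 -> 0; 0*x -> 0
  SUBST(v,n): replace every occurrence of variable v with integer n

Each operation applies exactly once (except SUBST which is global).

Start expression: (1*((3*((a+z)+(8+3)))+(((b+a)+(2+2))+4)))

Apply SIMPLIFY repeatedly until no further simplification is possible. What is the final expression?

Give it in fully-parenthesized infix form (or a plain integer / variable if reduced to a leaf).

Answer: ((3*((a+z)+11))+(((b+a)+4)+4))

Derivation:
Start: (1*((3*((a+z)+(8+3)))+(((b+a)+(2+2))+4)))
Step 1: at root: (1*((3*((a+z)+(8+3)))+(((b+a)+(2+2))+4))) -> ((3*((a+z)+(8+3)))+(((b+a)+(2+2))+4)); overall: (1*((3*((a+z)+(8+3)))+(((b+a)+(2+2))+4))) -> ((3*((a+z)+(8+3)))+(((b+a)+(2+2))+4))
Step 2: at LRR: (8+3) -> 11; overall: ((3*((a+z)+(8+3)))+(((b+a)+(2+2))+4)) -> ((3*((a+z)+11))+(((b+a)+(2+2))+4))
Step 3: at RLR: (2+2) -> 4; overall: ((3*((a+z)+11))+(((b+a)+(2+2))+4)) -> ((3*((a+z)+11))+(((b+a)+4)+4))
Fixed point: ((3*((a+z)+11))+(((b+a)+4)+4))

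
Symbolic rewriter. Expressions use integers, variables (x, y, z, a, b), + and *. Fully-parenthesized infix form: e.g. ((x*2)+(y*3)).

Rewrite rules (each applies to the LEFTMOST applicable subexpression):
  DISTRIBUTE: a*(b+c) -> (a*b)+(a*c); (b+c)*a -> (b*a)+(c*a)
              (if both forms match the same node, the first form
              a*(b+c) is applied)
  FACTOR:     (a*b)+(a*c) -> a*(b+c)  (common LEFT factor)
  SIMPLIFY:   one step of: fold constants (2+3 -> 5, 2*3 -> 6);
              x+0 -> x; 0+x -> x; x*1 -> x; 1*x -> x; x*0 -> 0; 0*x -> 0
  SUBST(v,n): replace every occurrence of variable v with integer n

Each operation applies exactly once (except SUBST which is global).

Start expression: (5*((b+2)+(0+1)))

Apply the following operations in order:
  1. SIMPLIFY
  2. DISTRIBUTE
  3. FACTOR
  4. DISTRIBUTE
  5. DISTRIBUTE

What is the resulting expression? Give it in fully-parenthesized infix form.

Start: (5*((b+2)+(0+1)))
Apply SIMPLIFY at RR (target: (0+1)): (5*((b+2)+(0+1))) -> (5*((b+2)+1))
Apply DISTRIBUTE at root (target: (5*((b+2)+1))): (5*((b+2)+1)) -> ((5*(b+2))+(5*1))
Apply FACTOR at root (target: ((5*(b+2))+(5*1))): ((5*(b+2))+(5*1)) -> (5*((b+2)+1))
Apply DISTRIBUTE at root (target: (5*((b+2)+1))): (5*((b+2)+1)) -> ((5*(b+2))+(5*1))
Apply DISTRIBUTE at L (target: (5*(b+2))): ((5*(b+2))+(5*1)) -> (((5*b)+(5*2))+(5*1))

Answer: (((5*b)+(5*2))+(5*1))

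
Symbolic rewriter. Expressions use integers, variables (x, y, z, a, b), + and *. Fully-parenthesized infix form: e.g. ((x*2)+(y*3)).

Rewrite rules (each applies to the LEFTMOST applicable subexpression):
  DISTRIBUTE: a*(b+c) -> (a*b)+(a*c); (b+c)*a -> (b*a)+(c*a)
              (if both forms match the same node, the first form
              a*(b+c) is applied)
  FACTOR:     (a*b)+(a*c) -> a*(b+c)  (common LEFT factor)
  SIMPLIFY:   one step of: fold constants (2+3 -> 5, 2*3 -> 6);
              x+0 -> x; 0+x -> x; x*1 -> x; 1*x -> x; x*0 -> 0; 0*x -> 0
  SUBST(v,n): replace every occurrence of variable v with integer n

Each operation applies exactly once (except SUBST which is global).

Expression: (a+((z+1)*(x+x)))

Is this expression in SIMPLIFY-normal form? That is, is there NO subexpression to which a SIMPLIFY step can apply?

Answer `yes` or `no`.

Answer: yes

Derivation:
Expression: (a+((z+1)*(x+x)))
Scanning for simplifiable subexpressions (pre-order)...
  at root: (a+((z+1)*(x+x))) (not simplifiable)
  at R: ((z+1)*(x+x)) (not simplifiable)
  at RL: (z+1) (not simplifiable)
  at RR: (x+x) (not simplifiable)
Result: no simplifiable subexpression found -> normal form.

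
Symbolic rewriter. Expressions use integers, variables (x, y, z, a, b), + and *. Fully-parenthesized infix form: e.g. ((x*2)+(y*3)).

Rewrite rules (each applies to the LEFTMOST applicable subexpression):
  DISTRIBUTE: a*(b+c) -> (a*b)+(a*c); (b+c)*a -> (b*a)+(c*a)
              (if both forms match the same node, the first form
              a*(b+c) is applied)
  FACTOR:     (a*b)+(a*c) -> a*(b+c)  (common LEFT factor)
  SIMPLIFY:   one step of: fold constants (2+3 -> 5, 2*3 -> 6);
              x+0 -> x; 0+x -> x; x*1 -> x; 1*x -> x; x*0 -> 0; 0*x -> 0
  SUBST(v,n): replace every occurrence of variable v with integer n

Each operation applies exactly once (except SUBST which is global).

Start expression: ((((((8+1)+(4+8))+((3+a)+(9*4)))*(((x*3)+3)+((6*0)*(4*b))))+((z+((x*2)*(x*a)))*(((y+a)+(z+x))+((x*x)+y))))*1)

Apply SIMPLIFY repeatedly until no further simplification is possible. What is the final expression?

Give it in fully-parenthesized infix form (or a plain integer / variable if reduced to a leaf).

Answer: (((21+((3+a)+36))*((x*3)+3))+((z+((x*2)*(x*a)))*(((y+a)+(z+x))+((x*x)+y))))

Derivation:
Start: ((((((8+1)+(4+8))+((3+a)+(9*4)))*(((x*3)+3)+((6*0)*(4*b))))+((z+((x*2)*(x*a)))*(((y+a)+(z+x))+((x*x)+y))))*1)
Step 1: at root: ((((((8+1)+(4+8))+((3+a)+(9*4)))*(((x*3)+3)+((6*0)*(4*b))))+((z+((x*2)*(x*a)))*(((y+a)+(z+x))+((x*x)+y))))*1) -> (((((8+1)+(4+8))+((3+a)+(9*4)))*(((x*3)+3)+((6*0)*(4*b))))+((z+((x*2)*(x*a)))*(((y+a)+(z+x))+((x*x)+y)))); overall: ((((((8+1)+(4+8))+((3+a)+(9*4)))*(((x*3)+3)+((6*0)*(4*b))))+((z+((x*2)*(x*a)))*(((y+a)+(z+x))+((x*x)+y))))*1) -> (((((8+1)+(4+8))+((3+a)+(9*4)))*(((x*3)+3)+((6*0)*(4*b))))+((z+((x*2)*(x*a)))*(((y+a)+(z+x))+((x*x)+y))))
Step 2: at LLLL: (8+1) -> 9; overall: (((((8+1)+(4+8))+((3+a)+(9*4)))*(((x*3)+3)+((6*0)*(4*b))))+((z+((x*2)*(x*a)))*(((y+a)+(z+x))+((x*x)+y)))) -> ((((9+(4+8))+((3+a)+(9*4)))*(((x*3)+3)+((6*0)*(4*b))))+((z+((x*2)*(x*a)))*(((y+a)+(z+x))+((x*x)+y))))
Step 3: at LLLR: (4+8) -> 12; overall: ((((9+(4+8))+((3+a)+(9*4)))*(((x*3)+3)+((6*0)*(4*b))))+((z+((x*2)*(x*a)))*(((y+a)+(z+x))+((x*x)+y)))) -> ((((9+12)+((3+a)+(9*4)))*(((x*3)+3)+((6*0)*(4*b))))+((z+((x*2)*(x*a)))*(((y+a)+(z+x))+((x*x)+y))))
Step 4: at LLL: (9+12) -> 21; overall: ((((9+12)+((3+a)+(9*4)))*(((x*3)+3)+((6*0)*(4*b))))+((z+((x*2)*(x*a)))*(((y+a)+(z+x))+((x*x)+y)))) -> (((21+((3+a)+(9*4)))*(((x*3)+3)+((6*0)*(4*b))))+((z+((x*2)*(x*a)))*(((y+a)+(z+x))+((x*x)+y))))
Step 5: at LLRR: (9*4) -> 36; overall: (((21+((3+a)+(9*4)))*(((x*3)+3)+((6*0)*(4*b))))+((z+((x*2)*(x*a)))*(((y+a)+(z+x))+((x*x)+y)))) -> (((21+((3+a)+36))*(((x*3)+3)+((6*0)*(4*b))))+((z+((x*2)*(x*a)))*(((y+a)+(z+x))+((x*x)+y))))
Step 6: at LRRL: (6*0) -> 0; overall: (((21+((3+a)+36))*(((x*3)+3)+((6*0)*(4*b))))+((z+((x*2)*(x*a)))*(((y+a)+(z+x))+((x*x)+y)))) -> (((21+((3+a)+36))*(((x*3)+3)+(0*(4*b))))+((z+((x*2)*(x*a)))*(((y+a)+(z+x))+((x*x)+y))))
Step 7: at LRR: (0*(4*b)) -> 0; overall: (((21+((3+a)+36))*(((x*3)+3)+(0*(4*b))))+((z+((x*2)*(x*a)))*(((y+a)+(z+x))+((x*x)+y)))) -> (((21+((3+a)+36))*(((x*3)+3)+0))+((z+((x*2)*(x*a)))*(((y+a)+(z+x))+((x*x)+y))))
Step 8: at LR: (((x*3)+3)+0) -> ((x*3)+3); overall: (((21+((3+a)+36))*(((x*3)+3)+0))+((z+((x*2)*(x*a)))*(((y+a)+(z+x))+((x*x)+y)))) -> (((21+((3+a)+36))*((x*3)+3))+((z+((x*2)*(x*a)))*(((y+a)+(z+x))+((x*x)+y))))
Fixed point: (((21+((3+a)+36))*((x*3)+3))+((z+((x*2)*(x*a)))*(((y+a)+(z+x))+((x*x)+y))))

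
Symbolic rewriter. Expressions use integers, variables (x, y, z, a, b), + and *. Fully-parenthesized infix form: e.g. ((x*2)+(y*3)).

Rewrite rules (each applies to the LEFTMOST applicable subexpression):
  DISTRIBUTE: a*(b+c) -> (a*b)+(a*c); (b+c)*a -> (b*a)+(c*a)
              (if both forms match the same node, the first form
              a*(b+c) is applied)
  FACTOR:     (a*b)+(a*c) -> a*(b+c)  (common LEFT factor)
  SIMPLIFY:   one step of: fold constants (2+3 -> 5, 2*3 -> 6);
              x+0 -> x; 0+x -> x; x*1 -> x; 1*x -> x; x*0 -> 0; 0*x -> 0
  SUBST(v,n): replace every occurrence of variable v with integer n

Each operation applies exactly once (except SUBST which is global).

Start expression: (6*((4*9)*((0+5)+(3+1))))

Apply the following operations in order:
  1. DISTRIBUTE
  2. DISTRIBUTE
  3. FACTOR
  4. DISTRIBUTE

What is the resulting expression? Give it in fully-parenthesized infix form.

Start: (6*((4*9)*((0+5)+(3+1))))
Apply DISTRIBUTE at R (target: ((4*9)*((0+5)+(3+1)))): (6*((4*9)*((0+5)+(3+1)))) -> (6*(((4*9)*(0+5))+((4*9)*(3+1))))
Apply DISTRIBUTE at root (target: (6*(((4*9)*(0+5))+((4*9)*(3+1))))): (6*(((4*9)*(0+5))+((4*9)*(3+1)))) -> ((6*((4*9)*(0+5)))+(6*((4*9)*(3+1))))
Apply FACTOR at root (target: ((6*((4*9)*(0+5)))+(6*((4*9)*(3+1))))): ((6*((4*9)*(0+5)))+(6*((4*9)*(3+1)))) -> (6*(((4*9)*(0+5))+((4*9)*(3+1))))
Apply DISTRIBUTE at root (target: (6*(((4*9)*(0+5))+((4*9)*(3+1))))): (6*(((4*9)*(0+5))+((4*9)*(3+1)))) -> ((6*((4*9)*(0+5)))+(6*((4*9)*(3+1))))

Answer: ((6*((4*9)*(0+5)))+(6*((4*9)*(3+1))))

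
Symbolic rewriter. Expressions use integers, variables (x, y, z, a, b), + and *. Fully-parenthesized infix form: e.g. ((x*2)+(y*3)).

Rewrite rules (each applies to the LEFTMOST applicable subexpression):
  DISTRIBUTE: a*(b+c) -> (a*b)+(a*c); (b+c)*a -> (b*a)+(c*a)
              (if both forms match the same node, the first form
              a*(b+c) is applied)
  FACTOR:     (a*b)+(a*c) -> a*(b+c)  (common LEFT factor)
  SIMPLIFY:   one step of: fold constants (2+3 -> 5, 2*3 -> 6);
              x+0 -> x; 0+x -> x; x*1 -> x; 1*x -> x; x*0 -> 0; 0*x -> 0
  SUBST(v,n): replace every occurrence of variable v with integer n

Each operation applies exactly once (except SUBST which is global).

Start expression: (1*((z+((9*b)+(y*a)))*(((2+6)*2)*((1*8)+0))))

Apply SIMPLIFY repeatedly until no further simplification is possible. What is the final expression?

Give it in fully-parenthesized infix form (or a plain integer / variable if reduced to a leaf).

Start: (1*((z+((9*b)+(y*a)))*(((2+6)*2)*((1*8)+0))))
Step 1: at root: (1*((z+((9*b)+(y*a)))*(((2+6)*2)*((1*8)+0)))) -> ((z+((9*b)+(y*a)))*(((2+6)*2)*((1*8)+0))); overall: (1*((z+((9*b)+(y*a)))*(((2+6)*2)*((1*8)+0)))) -> ((z+((9*b)+(y*a)))*(((2+6)*2)*((1*8)+0)))
Step 2: at RLL: (2+6) -> 8; overall: ((z+((9*b)+(y*a)))*(((2+6)*2)*((1*8)+0))) -> ((z+((9*b)+(y*a)))*((8*2)*((1*8)+0)))
Step 3: at RL: (8*2) -> 16; overall: ((z+((9*b)+(y*a)))*((8*2)*((1*8)+0))) -> ((z+((9*b)+(y*a)))*(16*((1*8)+0)))
Step 4: at RR: ((1*8)+0) -> (1*8); overall: ((z+((9*b)+(y*a)))*(16*((1*8)+0))) -> ((z+((9*b)+(y*a)))*(16*(1*8)))
Step 5: at RR: (1*8) -> 8; overall: ((z+((9*b)+(y*a)))*(16*(1*8))) -> ((z+((9*b)+(y*a)))*(16*8))
Step 6: at R: (16*8) -> 128; overall: ((z+((9*b)+(y*a)))*(16*8)) -> ((z+((9*b)+(y*a)))*128)
Fixed point: ((z+((9*b)+(y*a)))*128)

Answer: ((z+((9*b)+(y*a)))*128)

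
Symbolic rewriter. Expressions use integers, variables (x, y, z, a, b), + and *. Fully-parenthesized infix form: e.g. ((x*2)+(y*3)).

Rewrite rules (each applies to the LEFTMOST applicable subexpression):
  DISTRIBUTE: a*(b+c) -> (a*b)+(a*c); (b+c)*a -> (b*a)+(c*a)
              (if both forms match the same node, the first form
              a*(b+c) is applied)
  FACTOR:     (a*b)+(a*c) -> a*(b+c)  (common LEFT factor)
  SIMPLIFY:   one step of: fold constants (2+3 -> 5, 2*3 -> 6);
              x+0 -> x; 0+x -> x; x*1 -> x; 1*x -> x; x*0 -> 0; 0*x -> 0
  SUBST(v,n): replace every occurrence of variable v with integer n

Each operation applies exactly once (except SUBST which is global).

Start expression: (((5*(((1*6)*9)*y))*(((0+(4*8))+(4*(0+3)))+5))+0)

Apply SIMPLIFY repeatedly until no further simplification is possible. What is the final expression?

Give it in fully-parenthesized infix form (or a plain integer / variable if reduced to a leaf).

Answer: ((5*(54*y))*49)

Derivation:
Start: (((5*(((1*6)*9)*y))*(((0+(4*8))+(4*(0+3)))+5))+0)
Step 1: at root: (((5*(((1*6)*9)*y))*(((0+(4*8))+(4*(0+3)))+5))+0) -> ((5*(((1*6)*9)*y))*(((0+(4*8))+(4*(0+3)))+5)); overall: (((5*(((1*6)*9)*y))*(((0+(4*8))+(4*(0+3)))+5))+0) -> ((5*(((1*6)*9)*y))*(((0+(4*8))+(4*(0+3)))+5))
Step 2: at LRLL: (1*6) -> 6; overall: ((5*(((1*6)*9)*y))*(((0+(4*8))+(4*(0+3)))+5)) -> ((5*((6*9)*y))*(((0+(4*8))+(4*(0+3)))+5))
Step 3: at LRL: (6*9) -> 54; overall: ((5*((6*9)*y))*(((0+(4*8))+(4*(0+3)))+5)) -> ((5*(54*y))*(((0+(4*8))+(4*(0+3)))+5))
Step 4: at RLL: (0+(4*8)) -> (4*8); overall: ((5*(54*y))*(((0+(4*8))+(4*(0+3)))+5)) -> ((5*(54*y))*(((4*8)+(4*(0+3)))+5))
Step 5: at RLL: (4*8) -> 32; overall: ((5*(54*y))*(((4*8)+(4*(0+3)))+5)) -> ((5*(54*y))*((32+(4*(0+3)))+5))
Step 6: at RLRR: (0+3) -> 3; overall: ((5*(54*y))*((32+(4*(0+3)))+5)) -> ((5*(54*y))*((32+(4*3))+5))
Step 7: at RLR: (4*3) -> 12; overall: ((5*(54*y))*((32+(4*3))+5)) -> ((5*(54*y))*((32+12)+5))
Step 8: at RL: (32+12) -> 44; overall: ((5*(54*y))*((32+12)+5)) -> ((5*(54*y))*(44+5))
Step 9: at R: (44+5) -> 49; overall: ((5*(54*y))*(44+5)) -> ((5*(54*y))*49)
Fixed point: ((5*(54*y))*49)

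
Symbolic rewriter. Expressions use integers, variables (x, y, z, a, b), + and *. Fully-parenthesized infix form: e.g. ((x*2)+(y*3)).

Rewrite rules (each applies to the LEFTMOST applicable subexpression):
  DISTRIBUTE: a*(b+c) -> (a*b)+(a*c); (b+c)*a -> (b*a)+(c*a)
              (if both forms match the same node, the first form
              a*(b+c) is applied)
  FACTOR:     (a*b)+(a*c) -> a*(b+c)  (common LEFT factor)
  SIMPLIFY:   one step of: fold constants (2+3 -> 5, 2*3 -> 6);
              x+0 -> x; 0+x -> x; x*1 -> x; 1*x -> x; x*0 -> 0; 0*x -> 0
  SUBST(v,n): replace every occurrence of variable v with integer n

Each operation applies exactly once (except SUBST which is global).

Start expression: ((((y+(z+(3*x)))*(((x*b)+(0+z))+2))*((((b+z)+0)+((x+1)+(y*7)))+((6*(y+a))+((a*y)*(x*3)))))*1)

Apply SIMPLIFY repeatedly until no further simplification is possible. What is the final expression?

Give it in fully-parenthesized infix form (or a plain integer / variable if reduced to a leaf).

Answer: (((y+(z+(3*x)))*(((x*b)+z)+2))*(((b+z)+((x+1)+(y*7)))+((6*(y+a))+((a*y)*(x*3)))))

Derivation:
Start: ((((y+(z+(3*x)))*(((x*b)+(0+z))+2))*((((b+z)+0)+((x+1)+(y*7)))+((6*(y+a))+((a*y)*(x*3)))))*1)
Step 1: at root: ((((y+(z+(3*x)))*(((x*b)+(0+z))+2))*((((b+z)+0)+((x+1)+(y*7)))+((6*(y+a))+((a*y)*(x*3)))))*1) -> (((y+(z+(3*x)))*(((x*b)+(0+z))+2))*((((b+z)+0)+((x+1)+(y*7)))+((6*(y+a))+((a*y)*(x*3))))); overall: ((((y+(z+(3*x)))*(((x*b)+(0+z))+2))*((((b+z)+0)+((x+1)+(y*7)))+((6*(y+a))+((a*y)*(x*3)))))*1) -> (((y+(z+(3*x)))*(((x*b)+(0+z))+2))*((((b+z)+0)+((x+1)+(y*7)))+((6*(y+a))+((a*y)*(x*3)))))
Step 2: at LRLR: (0+z) -> z; overall: (((y+(z+(3*x)))*(((x*b)+(0+z))+2))*((((b+z)+0)+((x+1)+(y*7)))+((6*(y+a))+((a*y)*(x*3))))) -> (((y+(z+(3*x)))*(((x*b)+z)+2))*((((b+z)+0)+((x+1)+(y*7)))+((6*(y+a))+((a*y)*(x*3)))))
Step 3: at RLL: ((b+z)+0) -> (b+z); overall: (((y+(z+(3*x)))*(((x*b)+z)+2))*((((b+z)+0)+((x+1)+(y*7)))+((6*(y+a))+((a*y)*(x*3))))) -> (((y+(z+(3*x)))*(((x*b)+z)+2))*(((b+z)+((x+1)+(y*7)))+((6*(y+a))+((a*y)*(x*3)))))
Fixed point: (((y+(z+(3*x)))*(((x*b)+z)+2))*(((b+z)+((x+1)+(y*7)))+((6*(y+a))+((a*y)*(x*3)))))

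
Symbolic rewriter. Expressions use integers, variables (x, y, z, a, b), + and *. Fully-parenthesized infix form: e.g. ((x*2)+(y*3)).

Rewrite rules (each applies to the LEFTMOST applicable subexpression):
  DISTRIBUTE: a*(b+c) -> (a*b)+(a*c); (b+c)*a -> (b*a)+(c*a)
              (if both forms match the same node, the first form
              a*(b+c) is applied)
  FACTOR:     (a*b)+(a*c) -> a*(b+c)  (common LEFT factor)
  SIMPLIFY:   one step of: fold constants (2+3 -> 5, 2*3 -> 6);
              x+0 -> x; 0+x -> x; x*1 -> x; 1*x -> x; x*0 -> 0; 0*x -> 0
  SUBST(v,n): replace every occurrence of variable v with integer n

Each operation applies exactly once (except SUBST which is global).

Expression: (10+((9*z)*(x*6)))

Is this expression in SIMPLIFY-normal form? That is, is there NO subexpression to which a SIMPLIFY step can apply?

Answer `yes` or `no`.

Answer: yes

Derivation:
Expression: (10+((9*z)*(x*6)))
Scanning for simplifiable subexpressions (pre-order)...
  at root: (10+((9*z)*(x*6))) (not simplifiable)
  at R: ((9*z)*(x*6)) (not simplifiable)
  at RL: (9*z) (not simplifiable)
  at RR: (x*6) (not simplifiable)
Result: no simplifiable subexpression found -> normal form.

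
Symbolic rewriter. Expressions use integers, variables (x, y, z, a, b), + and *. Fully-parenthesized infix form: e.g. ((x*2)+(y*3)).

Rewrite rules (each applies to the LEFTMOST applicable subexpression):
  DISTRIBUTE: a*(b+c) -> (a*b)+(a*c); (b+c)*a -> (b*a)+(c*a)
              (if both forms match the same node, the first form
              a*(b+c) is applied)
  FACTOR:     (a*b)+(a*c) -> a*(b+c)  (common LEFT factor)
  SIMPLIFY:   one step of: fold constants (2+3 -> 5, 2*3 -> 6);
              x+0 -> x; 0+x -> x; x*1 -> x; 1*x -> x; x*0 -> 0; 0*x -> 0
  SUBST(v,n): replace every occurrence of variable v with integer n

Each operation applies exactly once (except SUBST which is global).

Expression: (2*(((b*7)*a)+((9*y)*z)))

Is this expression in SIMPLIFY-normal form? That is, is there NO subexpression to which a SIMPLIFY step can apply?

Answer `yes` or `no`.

Expression: (2*(((b*7)*a)+((9*y)*z)))
Scanning for simplifiable subexpressions (pre-order)...
  at root: (2*(((b*7)*a)+((9*y)*z))) (not simplifiable)
  at R: (((b*7)*a)+((9*y)*z)) (not simplifiable)
  at RL: ((b*7)*a) (not simplifiable)
  at RLL: (b*7) (not simplifiable)
  at RR: ((9*y)*z) (not simplifiable)
  at RRL: (9*y) (not simplifiable)
Result: no simplifiable subexpression found -> normal form.

Answer: yes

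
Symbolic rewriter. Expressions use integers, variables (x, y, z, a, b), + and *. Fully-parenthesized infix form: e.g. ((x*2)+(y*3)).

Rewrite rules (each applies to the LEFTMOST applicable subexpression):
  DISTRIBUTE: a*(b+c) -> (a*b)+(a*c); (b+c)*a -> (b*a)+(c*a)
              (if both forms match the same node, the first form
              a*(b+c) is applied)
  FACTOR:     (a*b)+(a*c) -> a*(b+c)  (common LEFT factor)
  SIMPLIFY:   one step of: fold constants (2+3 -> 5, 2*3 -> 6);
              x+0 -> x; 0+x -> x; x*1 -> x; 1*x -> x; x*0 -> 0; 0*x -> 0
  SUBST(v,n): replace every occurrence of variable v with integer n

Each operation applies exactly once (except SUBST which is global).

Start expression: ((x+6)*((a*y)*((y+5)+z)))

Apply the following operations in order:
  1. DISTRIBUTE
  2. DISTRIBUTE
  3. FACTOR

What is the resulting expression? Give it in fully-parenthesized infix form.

Start: ((x+6)*((a*y)*((y+5)+z)))
Apply DISTRIBUTE at root (target: ((x+6)*((a*y)*((y+5)+z)))): ((x+6)*((a*y)*((y+5)+z))) -> ((x*((a*y)*((y+5)+z)))+(6*((a*y)*((y+5)+z))))
Apply DISTRIBUTE at LR (target: ((a*y)*((y+5)+z))): ((x*((a*y)*((y+5)+z)))+(6*((a*y)*((y+5)+z)))) -> ((x*(((a*y)*(y+5))+((a*y)*z)))+(6*((a*y)*((y+5)+z))))
Apply FACTOR at LR (target: (((a*y)*(y+5))+((a*y)*z))): ((x*(((a*y)*(y+5))+((a*y)*z)))+(6*((a*y)*((y+5)+z)))) -> ((x*((a*y)*((y+5)+z)))+(6*((a*y)*((y+5)+z))))

Answer: ((x*((a*y)*((y+5)+z)))+(6*((a*y)*((y+5)+z))))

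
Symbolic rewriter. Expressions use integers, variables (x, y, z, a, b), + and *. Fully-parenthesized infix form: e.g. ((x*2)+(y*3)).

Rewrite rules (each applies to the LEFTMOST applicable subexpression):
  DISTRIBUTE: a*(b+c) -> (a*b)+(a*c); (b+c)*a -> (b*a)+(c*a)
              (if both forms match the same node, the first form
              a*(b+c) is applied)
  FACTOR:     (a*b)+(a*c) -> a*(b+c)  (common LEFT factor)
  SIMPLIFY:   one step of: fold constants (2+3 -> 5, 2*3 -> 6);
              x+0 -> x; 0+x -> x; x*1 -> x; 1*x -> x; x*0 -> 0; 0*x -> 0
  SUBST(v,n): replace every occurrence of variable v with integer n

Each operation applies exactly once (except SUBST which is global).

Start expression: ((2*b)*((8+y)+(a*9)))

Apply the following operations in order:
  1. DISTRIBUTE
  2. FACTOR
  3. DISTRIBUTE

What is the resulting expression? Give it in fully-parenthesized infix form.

Start: ((2*b)*((8+y)+(a*9)))
Apply DISTRIBUTE at root (target: ((2*b)*((8+y)+(a*9)))): ((2*b)*((8+y)+(a*9))) -> (((2*b)*(8+y))+((2*b)*(a*9)))
Apply FACTOR at root (target: (((2*b)*(8+y))+((2*b)*(a*9)))): (((2*b)*(8+y))+((2*b)*(a*9))) -> ((2*b)*((8+y)+(a*9)))
Apply DISTRIBUTE at root (target: ((2*b)*((8+y)+(a*9)))): ((2*b)*((8+y)+(a*9))) -> (((2*b)*(8+y))+((2*b)*(a*9)))

Answer: (((2*b)*(8+y))+((2*b)*(a*9)))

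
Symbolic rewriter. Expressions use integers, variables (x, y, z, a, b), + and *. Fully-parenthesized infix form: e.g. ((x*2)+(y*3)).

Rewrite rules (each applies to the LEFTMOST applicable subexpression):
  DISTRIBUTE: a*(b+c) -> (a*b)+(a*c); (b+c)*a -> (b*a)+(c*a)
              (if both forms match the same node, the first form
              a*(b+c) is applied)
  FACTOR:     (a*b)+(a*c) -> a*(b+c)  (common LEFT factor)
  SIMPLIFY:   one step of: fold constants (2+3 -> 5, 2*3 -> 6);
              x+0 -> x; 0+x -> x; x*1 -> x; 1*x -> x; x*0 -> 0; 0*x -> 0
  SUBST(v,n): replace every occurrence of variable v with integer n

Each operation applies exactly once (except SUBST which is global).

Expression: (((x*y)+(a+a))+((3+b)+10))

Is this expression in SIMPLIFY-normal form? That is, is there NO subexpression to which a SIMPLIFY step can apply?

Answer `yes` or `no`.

Answer: yes

Derivation:
Expression: (((x*y)+(a+a))+((3+b)+10))
Scanning for simplifiable subexpressions (pre-order)...
  at root: (((x*y)+(a+a))+((3+b)+10)) (not simplifiable)
  at L: ((x*y)+(a+a)) (not simplifiable)
  at LL: (x*y) (not simplifiable)
  at LR: (a+a) (not simplifiable)
  at R: ((3+b)+10) (not simplifiable)
  at RL: (3+b) (not simplifiable)
Result: no simplifiable subexpression found -> normal form.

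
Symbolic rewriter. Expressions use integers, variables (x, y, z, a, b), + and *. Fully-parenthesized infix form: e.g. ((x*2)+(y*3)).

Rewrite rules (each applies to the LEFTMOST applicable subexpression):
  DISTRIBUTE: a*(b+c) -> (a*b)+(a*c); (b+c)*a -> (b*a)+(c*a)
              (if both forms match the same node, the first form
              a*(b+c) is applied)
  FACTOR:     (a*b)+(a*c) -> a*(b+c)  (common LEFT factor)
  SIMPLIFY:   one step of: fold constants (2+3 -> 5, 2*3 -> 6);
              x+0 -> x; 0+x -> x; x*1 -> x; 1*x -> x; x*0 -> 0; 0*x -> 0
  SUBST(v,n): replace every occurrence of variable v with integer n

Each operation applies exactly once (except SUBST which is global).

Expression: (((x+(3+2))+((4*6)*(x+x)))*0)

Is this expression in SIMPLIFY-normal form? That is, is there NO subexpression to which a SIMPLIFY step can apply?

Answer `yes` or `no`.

Expression: (((x+(3+2))+((4*6)*(x+x)))*0)
Scanning for simplifiable subexpressions (pre-order)...
  at root: (((x+(3+2))+((4*6)*(x+x)))*0) (SIMPLIFIABLE)
  at L: ((x+(3+2))+((4*6)*(x+x))) (not simplifiable)
  at LL: (x+(3+2)) (not simplifiable)
  at LLR: (3+2) (SIMPLIFIABLE)
  at LR: ((4*6)*(x+x)) (not simplifiable)
  at LRL: (4*6) (SIMPLIFIABLE)
  at LRR: (x+x) (not simplifiable)
Found simplifiable subexpr at path root: (((x+(3+2))+((4*6)*(x+x)))*0)
One SIMPLIFY step would give: 0
-> NOT in normal form.

Answer: no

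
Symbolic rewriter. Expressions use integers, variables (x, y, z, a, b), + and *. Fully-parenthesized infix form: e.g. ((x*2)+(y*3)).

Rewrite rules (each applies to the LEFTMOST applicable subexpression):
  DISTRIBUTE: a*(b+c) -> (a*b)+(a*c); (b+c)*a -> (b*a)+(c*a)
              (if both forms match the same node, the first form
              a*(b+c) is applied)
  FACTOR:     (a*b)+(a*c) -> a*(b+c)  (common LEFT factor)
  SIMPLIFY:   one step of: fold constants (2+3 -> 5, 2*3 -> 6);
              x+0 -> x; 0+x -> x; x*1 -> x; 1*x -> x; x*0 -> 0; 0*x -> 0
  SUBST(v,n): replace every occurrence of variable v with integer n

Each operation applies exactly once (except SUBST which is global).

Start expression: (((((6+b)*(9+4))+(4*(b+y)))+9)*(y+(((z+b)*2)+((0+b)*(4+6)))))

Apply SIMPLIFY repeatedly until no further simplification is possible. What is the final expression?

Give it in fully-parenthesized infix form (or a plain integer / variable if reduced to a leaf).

Start: (((((6+b)*(9+4))+(4*(b+y)))+9)*(y+(((z+b)*2)+((0+b)*(4+6)))))
Step 1: at LLLR: (9+4) -> 13; overall: (((((6+b)*(9+4))+(4*(b+y)))+9)*(y+(((z+b)*2)+((0+b)*(4+6))))) -> (((((6+b)*13)+(4*(b+y)))+9)*(y+(((z+b)*2)+((0+b)*(4+6)))))
Step 2: at RRRL: (0+b) -> b; overall: (((((6+b)*13)+(4*(b+y)))+9)*(y+(((z+b)*2)+((0+b)*(4+6))))) -> (((((6+b)*13)+(4*(b+y)))+9)*(y+(((z+b)*2)+(b*(4+6)))))
Step 3: at RRRR: (4+6) -> 10; overall: (((((6+b)*13)+(4*(b+y)))+9)*(y+(((z+b)*2)+(b*(4+6))))) -> (((((6+b)*13)+(4*(b+y)))+9)*(y+(((z+b)*2)+(b*10))))
Fixed point: (((((6+b)*13)+(4*(b+y)))+9)*(y+(((z+b)*2)+(b*10))))

Answer: (((((6+b)*13)+(4*(b+y)))+9)*(y+(((z+b)*2)+(b*10))))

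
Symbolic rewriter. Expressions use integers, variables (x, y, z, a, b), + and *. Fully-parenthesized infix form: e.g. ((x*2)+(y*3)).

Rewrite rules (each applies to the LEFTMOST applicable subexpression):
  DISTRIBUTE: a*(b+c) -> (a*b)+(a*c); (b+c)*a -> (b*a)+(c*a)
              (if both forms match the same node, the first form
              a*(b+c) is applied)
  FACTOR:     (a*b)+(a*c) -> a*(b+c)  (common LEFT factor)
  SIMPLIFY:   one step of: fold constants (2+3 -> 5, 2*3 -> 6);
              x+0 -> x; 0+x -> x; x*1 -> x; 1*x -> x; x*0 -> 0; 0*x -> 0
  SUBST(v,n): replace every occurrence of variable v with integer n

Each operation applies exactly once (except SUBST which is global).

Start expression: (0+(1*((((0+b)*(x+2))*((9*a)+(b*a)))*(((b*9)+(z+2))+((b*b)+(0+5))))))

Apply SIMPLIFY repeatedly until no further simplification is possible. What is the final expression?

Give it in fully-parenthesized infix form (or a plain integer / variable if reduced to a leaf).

Start: (0+(1*((((0+b)*(x+2))*((9*a)+(b*a)))*(((b*9)+(z+2))+((b*b)+(0+5))))))
Step 1: at root: (0+(1*((((0+b)*(x+2))*((9*a)+(b*a)))*(((b*9)+(z+2))+((b*b)+(0+5)))))) -> (1*((((0+b)*(x+2))*((9*a)+(b*a)))*(((b*9)+(z+2))+((b*b)+(0+5))))); overall: (0+(1*((((0+b)*(x+2))*((9*a)+(b*a)))*(((b*9)+(z+2))+((b*b)+(0+5)))))) -> (1*((((0+b)*(x+2))*((9*a)+(b*a)))*(((b*9)+(z+2))+((b*b)+(0+5)))))
Step 2: at root: (1*((((0+b)*(x+2))*((9*a)+(b*a)))*(((b*9)+(z+2))+((b*b)+(0+5))))) -> ((((0+b)*(x+2))*((9*a)+(b*a)))*(((b*9)+(z+2))+((b*b)+(0+5)))); overall: (1*((((0+b)*(x+2))*((9*a)+(b*a)))*(((b*9)+(z+2))+((b*b)+(0+5))))) -> ((((0+b)*(x+2))*((9*a)+(b*a)))*(((b*9)+(z+2))+((b*b)+(0+5))))
Step 3: at LLL: (0+b) -> b; overall: ((((0+b)*(x+2))*((9*a)+(b*a)))*(((b*9)+(z+2))+((b*b)+(0+5)))) -> (((b*(x+2))*((9*a)+(b*a)))*(((b*9)+(z+2))+((b*b)+(0+5))))
Step 4: at RRR: (0+5) -> 5; overall: (((b*(x+2))*((9*a)+(b*a)))*(((b*9)+(z+2))+((b*b)+(0+5)))) -> (((b*(x+2))*((9*a)+(b*a)))*(((b*9)+(z+2))+((b*b)+5)))
Fixed point: (((b*(x+2))*((9*a)+(b*a)))*(((b*9)+(z+2))+((b*b)+5)))

Answer: (((b*(x+2))*((9*a)+(b*a)))*(((b*9)+(z+2))+((b*b)+5)))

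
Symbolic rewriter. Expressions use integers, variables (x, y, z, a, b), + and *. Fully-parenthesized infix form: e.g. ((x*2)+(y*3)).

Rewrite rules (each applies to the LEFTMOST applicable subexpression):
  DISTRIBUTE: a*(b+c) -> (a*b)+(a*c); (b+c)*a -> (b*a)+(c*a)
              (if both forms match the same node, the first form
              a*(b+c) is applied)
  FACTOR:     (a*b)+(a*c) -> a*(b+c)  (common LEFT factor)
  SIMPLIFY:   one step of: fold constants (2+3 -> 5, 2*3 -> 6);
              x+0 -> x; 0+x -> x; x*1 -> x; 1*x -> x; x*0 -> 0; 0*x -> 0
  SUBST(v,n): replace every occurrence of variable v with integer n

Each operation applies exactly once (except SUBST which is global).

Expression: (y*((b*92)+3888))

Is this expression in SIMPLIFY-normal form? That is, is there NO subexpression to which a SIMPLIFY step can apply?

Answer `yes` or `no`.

Answer: yes

Derivation:
Expression: (y*((b*92)+3888))
Scanning for simplifiable subexpressions (pre-order)...
  at root: (y*((b*92)+3888)) (not simplifiable)
  at R: ((b*92)+3888) (not simplifiable)
  at RL: (b*92) (not simplifiable)
Result: no simplifiable subexpression found -> normal form.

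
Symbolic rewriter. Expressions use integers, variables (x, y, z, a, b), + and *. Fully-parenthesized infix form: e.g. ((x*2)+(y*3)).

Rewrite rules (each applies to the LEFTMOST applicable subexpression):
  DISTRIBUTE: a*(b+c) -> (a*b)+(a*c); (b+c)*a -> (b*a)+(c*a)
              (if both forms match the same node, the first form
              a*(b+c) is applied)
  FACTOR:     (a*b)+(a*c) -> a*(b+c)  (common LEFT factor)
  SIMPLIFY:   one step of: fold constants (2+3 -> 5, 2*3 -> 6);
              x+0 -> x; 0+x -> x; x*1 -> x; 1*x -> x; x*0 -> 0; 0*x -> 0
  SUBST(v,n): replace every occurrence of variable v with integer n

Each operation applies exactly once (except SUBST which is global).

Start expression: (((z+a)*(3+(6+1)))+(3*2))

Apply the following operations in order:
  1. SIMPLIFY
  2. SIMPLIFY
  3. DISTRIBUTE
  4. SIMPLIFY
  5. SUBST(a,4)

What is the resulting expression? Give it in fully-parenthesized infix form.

Start: (((z+a)*(3+(6+1)))+(3*2))
Apply SIMPLIFY at LRR (target: (6+1)): (((z+a)*(3+(6+1)))+(3*2)) -> (((z+a)*(3+7))+(3*2))
Apply SIMPLIFY at LR (target: (3+7)): (((z+a)*(3+7))+(3*2)) -> (((z+a)*10)+(3*2))
Apply DISTRIBUTE at L (target: ((z+a)*10)): (((z+a)*10)+(3*2)) -> (((z*10)+(a*10))+(3*2))
Apply SIMPLIFY at R (target: (3*2)): (((z*10)+(a*10))+(3*2)) -> (((z*10)+(a*10))+6)
Apply SUBST(a,4): (((z*10)+(a*10))+6) -> (((z*10)+(4*10))+6)

Answer: (((z*10)+(4*10))+6)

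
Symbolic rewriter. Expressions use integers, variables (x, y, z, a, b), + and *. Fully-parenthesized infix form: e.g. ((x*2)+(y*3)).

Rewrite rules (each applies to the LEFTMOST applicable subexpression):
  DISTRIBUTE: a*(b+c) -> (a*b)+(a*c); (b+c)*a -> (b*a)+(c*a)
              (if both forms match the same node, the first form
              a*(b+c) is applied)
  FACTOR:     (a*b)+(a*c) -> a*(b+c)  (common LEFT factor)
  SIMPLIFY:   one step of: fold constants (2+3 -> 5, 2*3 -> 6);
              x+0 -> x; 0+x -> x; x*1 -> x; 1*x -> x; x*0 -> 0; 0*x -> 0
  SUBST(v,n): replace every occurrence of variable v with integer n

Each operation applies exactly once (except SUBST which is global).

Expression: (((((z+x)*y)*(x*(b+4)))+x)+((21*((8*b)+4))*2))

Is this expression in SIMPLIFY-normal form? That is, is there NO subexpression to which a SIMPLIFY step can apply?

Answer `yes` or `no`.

Expression: (((((z+x)*y)*(x*(b+4)))+x)+((21*((8*b)+4))*2))
Scanning for simplifiable subexpressions (pre-order)...
  at root: (((((z+x)*y)*(x*(b+4)))+x)+((21*((8*b)+4))*2)) (not simplifiable)
  at L: ((((z+x)*y)*(x*(b+4)))+x) (not simplifiable)
  at LL: (((z+x)*y)*(x*(b+4))) (not simplifiable)
  at LLL: ((z+x)*y) (not simplifiable)
  at LLLL: (z+x) (not simplifiable)
  at LLR: (x*(b+4)) (not simplifiable)
  at LLRR: (b+4) (not simplifiable)
  at R: ((21*((8*b)+4))*2) (not simplifiable)
  at RL: (21*((8*b)+4)) (not simplifiable)
  at RLR: ((8*b)+4) (not simplifiable)
  at RLRL: (8*b) (not simplifiable)
Result: no simplifiable subexpression found -> normal form.

Answer: yes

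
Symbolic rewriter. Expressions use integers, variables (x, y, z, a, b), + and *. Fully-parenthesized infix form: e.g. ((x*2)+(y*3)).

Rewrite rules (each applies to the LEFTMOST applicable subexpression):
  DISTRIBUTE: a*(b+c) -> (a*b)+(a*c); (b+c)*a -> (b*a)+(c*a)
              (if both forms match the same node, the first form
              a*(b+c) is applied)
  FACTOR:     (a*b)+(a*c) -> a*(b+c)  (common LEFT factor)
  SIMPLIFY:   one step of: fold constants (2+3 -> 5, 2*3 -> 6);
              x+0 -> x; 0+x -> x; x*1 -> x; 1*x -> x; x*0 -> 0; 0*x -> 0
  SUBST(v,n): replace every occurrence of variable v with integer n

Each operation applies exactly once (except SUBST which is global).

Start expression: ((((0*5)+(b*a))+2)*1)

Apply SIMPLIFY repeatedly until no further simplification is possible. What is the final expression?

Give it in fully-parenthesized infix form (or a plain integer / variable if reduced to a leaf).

Answer: ((b*a)+2)

Derivation:
Start: ((((0*5)+(b*a))+2)*1)
Step 1: at root: ((((0*5)+(b*a))+2)*1) -> (((0*5)+(b*a))+2); overall: ((((0*5)+(b*a))+2)*1) -> (((0*5)+(b*a))+2)
Step 2: at LL: (0*5) -> 0; overall: (((0*5)+(b*a))+2) -> ((0+(b*a))+2)
Step 3: at L: (0+(b*a)) -> (b*a); overall: ((0+(b*a))+2) -> ((b*a)+2)
Fixed point: ((b*a)+2)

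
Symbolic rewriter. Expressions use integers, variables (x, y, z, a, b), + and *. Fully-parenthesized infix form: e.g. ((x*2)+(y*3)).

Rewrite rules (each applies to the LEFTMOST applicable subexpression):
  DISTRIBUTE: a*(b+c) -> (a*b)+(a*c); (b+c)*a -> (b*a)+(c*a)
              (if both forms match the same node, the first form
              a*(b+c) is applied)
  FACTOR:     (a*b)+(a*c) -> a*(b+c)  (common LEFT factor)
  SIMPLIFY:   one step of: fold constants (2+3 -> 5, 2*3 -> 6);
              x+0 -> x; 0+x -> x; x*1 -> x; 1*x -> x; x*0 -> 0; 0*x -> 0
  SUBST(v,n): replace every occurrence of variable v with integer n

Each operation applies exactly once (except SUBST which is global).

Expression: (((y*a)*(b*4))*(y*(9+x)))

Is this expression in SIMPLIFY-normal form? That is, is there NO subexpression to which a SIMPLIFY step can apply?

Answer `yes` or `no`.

Answer: yes

Derivation:
Expression: (((y*a)*(b*4))*(y*(9+x)))
Scanning for simplifiable subexpressions (pre-order)...
  at root: (((y*a)*(b*4))*(y*(9+x))) (not simplifiable)
  at L: ((y*a)*(b*4)) (not simplifiable)
  at LL: (y*a) (not simplifiable)
  at LR: (b*4) (not simplifiable)
  at R: (y*(9+x)) (not simplifiable)
  at RR: (9+x) (not simplifiable)
Result: no simplifiable subexpression found -> normal form.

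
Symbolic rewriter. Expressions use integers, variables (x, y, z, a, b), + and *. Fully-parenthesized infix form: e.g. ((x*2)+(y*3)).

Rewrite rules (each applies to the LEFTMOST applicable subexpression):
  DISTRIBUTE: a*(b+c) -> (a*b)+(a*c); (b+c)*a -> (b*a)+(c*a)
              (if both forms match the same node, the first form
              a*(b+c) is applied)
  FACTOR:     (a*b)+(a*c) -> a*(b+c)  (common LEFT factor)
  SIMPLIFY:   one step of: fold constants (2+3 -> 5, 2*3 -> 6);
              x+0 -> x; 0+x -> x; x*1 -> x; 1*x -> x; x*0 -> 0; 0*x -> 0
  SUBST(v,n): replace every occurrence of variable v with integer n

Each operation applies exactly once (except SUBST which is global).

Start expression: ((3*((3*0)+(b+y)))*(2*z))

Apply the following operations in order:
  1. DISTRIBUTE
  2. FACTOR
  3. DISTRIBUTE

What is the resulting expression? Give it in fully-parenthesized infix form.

Start: ((3*((3*0)+(b+y)))*(2*z))
Apply DISTRIBUTE at L (target: (3*((3*0)+(b+y)))): ((3*((3*0)+(b+y)))*(2*z)) -> (((3*(3*0))+(3*(b+y)))*(2*z))
Apply FACTOR at L (target: ((3*(3*0))+(3*(b+y)))): (((3*(3*0))+(3*(b+y)))*(2*z)) -> ((3*((3*0)+(b+y)))*(2*z))
Apply DISTRIBUTE at L (target: (3*((3*0)+(b+y)))): ((3*((3*0)+(b+y)))*(2*z)) -> (((3*(3*0))+(3*(b+y)))*(2*z))

Answer: (((3*(3*0))+(3*(b+y)))*(2*z))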